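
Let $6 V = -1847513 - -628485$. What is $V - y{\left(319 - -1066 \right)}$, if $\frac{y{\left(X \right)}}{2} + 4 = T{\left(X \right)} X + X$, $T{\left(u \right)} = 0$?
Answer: $- \frac{617800}{3} \approx -2.0593 \cdot 10^{5}$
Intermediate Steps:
$y{\left(X \right)} = -8 + 2 X$ ($y{\left(X \right)} = -8 + 2 \left(0 X + X\right) = -8 + 2 \left(0 + X\right) = -8 + 2 X$)
$V = - \frac{609514}{3}$ ($V = \frac{-1847513 - -628485}{6} = \frac{-1847513 + 628485}{6} = \frac{1}{6} \left(-1219028\right) = - \frac{609514}{3} \approx -2.0317 \cdot 10^{5}$)
$V - y{\left(319 - -1066 \right)} = - \frac{609514}{3} - \left(-8 + 2 \left(319 - -1066\right)\right) = - \frac{609514}{3} - \left(-8 + 2 \left(319 + 1066\right)\right) = - \frac{609514}{3} - \left(-8 + 2 \cdot 1385\right) = - \frac{609514}{3} - \left(-8 + 2770\right) = - \frac{609514}{3} - 2762 = - \frac{617800}{3}$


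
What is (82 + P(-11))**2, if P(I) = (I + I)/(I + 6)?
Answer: 186624/25 ≈ 7465.0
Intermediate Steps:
P(I) = 2*I/(6 + I) (P(I) = (2*I)/(6 + I) = 2*I/(6 + I))
(82 + P(-11))**2 = (82 + 2*(-11)/(6 - 11))**2 = (82 + 2*(-11)/(-5))**2 = (82 + 2*(-11)*(-1/5))**2 = (82 + 22/5)**2 = (432/5)**2 = 186624/25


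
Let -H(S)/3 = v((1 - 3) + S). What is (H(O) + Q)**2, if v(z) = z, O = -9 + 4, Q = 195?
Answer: 46656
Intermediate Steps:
O = -5
H(S) = 6 - 3*S (H(S) = -3*((1 - 3) + S) = -3*(-2 + S) = 6 - 3*S)
(H(O) + Q)**2 = ((6 - 3*(-5)) + 195)**2 = ((6 + 15) + 195)**2 = (21 + 195)**2 = 216**2 = 46656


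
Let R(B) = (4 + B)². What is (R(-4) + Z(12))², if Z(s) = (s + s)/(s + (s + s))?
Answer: 4/9 ≈ 0.44444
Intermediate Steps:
Z(s) = ⅔ (Z(s) = (2*s)/(s + 2*s) = (2*s)/((3*s)) = (2*s)*(1/(3*s)) = ⅔)
(R(-4) + Z(12))² = ((4 - 4)² + ⅔)² = (0² + ⅔)² = (0 + ⅔)² = (⅔)² = 4/9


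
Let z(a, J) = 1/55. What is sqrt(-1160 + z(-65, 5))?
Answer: I*sqrt(3508945)/55 ≈ 34.059*I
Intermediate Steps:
z(a, J) = 1/55
sqrt(-1160 + z(-65, 5)) = sqrt(-1160 + 1/55) = sqrt(-63799/55) = I*sqrt(3508945)/55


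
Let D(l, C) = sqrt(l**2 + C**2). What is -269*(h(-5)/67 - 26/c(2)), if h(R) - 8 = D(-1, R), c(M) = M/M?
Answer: 466446/67 - 269*sqrt(26)/67 ≈ 6941.4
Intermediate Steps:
c(M) = 1
D(l, C) = sqrt(C**2 + l**2)
h(R) = 8 + sqrt(1 + R**2) (h(R) = 8 + sqrt(R**2 + (-1)**2) = 8 + sqrt(R**2 + 1) = 8 + sqrt(1 + R**2))
-269*(h(-5)/67 - 26/c(2)) = -269*((8 + sqrt(1 + (-5)**2))/67 - 26/1) = -269*((8 + sqrt(1 + 25))*(1/67) - 26*1) = -269*((8 + sqrt(26))*(1/67) - 26) = -269*((8/67 + sqrt(26)/67) - 26) = -269*(-1734/67 + sqrt(26)/67) = 466446/67 - 269*sqrt(26)/67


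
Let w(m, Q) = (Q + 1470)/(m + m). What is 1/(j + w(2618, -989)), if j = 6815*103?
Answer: 5236/3675384501 ≈ 1.4246e-6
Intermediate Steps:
j = 701945
w(m, Q) = (1470 + Q)/(2*m) (w(m, Q) = (1470 + Q)/((2*m)) = (1470 + Q)*(1/(2*m)) = (1470 + Q)/(2*m))
1/(j + w(2618, -989)) = 1/(701945 + (½)*(1470 - 989)/2618) = 1/(701945 + (½)*(1/2618)*481) = 1/(701945 + 481/5236) = 1/(3675384501/5236) = 5236/3675384501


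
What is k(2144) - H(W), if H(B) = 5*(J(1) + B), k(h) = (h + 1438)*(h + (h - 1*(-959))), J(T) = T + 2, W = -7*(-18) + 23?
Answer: 18793994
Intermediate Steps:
W = 149 (W = 126 + 23 = 149)
J(T) = 2 + T
k(h) = (959 + 2*h)*(1438 + h) (k(h) = (1438 + h)*(h + (h + 959)) = (1438 + h)*(h + (959 + h)) = (1438 + h)*(959 + 2*h) = (959 + 2*h)*(1438 + h))
H(B) = 15 + 5*B (H(B) = 5*((2 + 1) + B) = 5*(3 + B) = 15 + 5*B)
k(2144) - H(W) = (1379042 + 2*2144² + 3835*2144) - (15 + 5*149) = (1379042 + 2*4596736 + 8222240) - (15 + 745) = (1379042 + 9193472 + 8222240) - 1*760 = 18794754 - 760 = 18793994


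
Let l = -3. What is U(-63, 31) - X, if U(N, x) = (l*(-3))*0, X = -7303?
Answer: 7303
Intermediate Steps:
U(N, x) = 0 (U(N, x) = -3*(-3)*0 = 9*0 = 0)
U(-63, 31) - X = 0 - 1*(-7303) = 0 + 7303 = 7303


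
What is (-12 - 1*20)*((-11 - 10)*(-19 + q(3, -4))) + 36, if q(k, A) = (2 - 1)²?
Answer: -12060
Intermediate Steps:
q(k, A) = 1 (q(k, A) = 1² = 1)
(-12 - 1*20)*((-11 - 10)*(-19 + q(3, -4))) + 36 = (-12 - 1*20)*((-11 - 10)*(-19 + 1)) + 36 = (-12 - 20)*(-21*(-18)) + 36 = -32*378 + 36 = -12096 + 36 = -12060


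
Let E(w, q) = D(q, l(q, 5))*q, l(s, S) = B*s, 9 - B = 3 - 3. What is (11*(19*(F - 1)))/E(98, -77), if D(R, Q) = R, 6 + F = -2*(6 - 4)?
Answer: -19/49 ≈ -0.38775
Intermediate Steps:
F = -10 (F = -6 - 2*(6 - 4) = -6 - 2*2 = -6 - 4 = -10)
B = 9 (B = 9 - (3 - 3) = 9 - 1*0 = 9 + 0 = 9)
l(s, S) = 9*s
E(w, q) = q² (E(w, q) = q*q = q²)
(11*(19*(F - 1)))/E(98, -77) = (11*(19*(-10 - 1)))/((-77)²) = (11*(19*(-11)))/5929 = (11*(-209))*(1/5929) = -2299*1/5929 = -19/49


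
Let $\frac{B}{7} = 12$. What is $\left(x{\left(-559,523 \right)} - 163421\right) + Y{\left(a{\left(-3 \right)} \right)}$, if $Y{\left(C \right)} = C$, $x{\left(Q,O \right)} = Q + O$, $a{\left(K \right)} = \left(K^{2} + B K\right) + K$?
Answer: $-163703$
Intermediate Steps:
$B = 84$ ($B = 7 \cdot 12 = 84$)
$a{\left(K \right)} = K^{2} + 85 K$ ($a{\left(K \right)} = \left(K^{2} + 84 K\right) + K = K^{2} + 85 K$)
$x{\left(Q,O \right)} = O + Q$
$\left(x{\left(-559,523 \right)} - 163421\right) + Y{\left(a{\left(-3 \right)} \right)} = \left(\left(523 - 559\right) - 163421\right) - 3 \left(85 - 3\right) = \left(-36 - 163421\right) - 246 = -163457 - 246 = -163703$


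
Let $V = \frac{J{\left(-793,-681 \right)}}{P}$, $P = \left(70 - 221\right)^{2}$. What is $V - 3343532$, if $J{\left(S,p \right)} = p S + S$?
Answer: $- \frac{76235333892}{22801} \approx -3.3435 \cdot 10^{6}$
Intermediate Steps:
$J{\left(S,p \right)} = S + S p$ ($J{\left(S,p \right)} = S p + S = S + S p$)
$P = 22801$ ($P = \left(-151\right)^{2} = 22801$)
$V = \frac{539240}{22801}$ ($V = \frac{\left(-793\right) \left(1 - 681\right)}{22801} = \left(-793\right) \left(-680\right) \frac{1}{22801} = 539240 \cdot \frac{1}{22801} = \frac{539240}{22801} \approx 23.65$)
$V - 3343532 = \frac{539240}{22801} - 3343532 = - \frac{76235333892}{22801}$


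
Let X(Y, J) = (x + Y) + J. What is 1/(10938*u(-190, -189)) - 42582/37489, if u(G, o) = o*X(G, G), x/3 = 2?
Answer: -32922846756887/28985125251852 ≈ -1.1359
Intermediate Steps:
x = 6 (x = 3*2 = 6)
X(Y, J) = 6 + J + Y (X(Y, J) = (6 + Y) + J = 6 + J + Y)
u(G, o) = o*(6 + 2*G) (u(G, o) = o*(6 + G + G) = o*(6 + 2*G))
1/(10938*u(-190, -189)) - 42582/37489 = 1/(10938*((2*(-189)*(3 - 190)))) - 42582/37489 = 1/(10938*((2*(-189)*(-187)))) - 42582*1/37489 = (1/10938)/70686 - 42582/37489 = (1/10938)*(1/70686) - 42582/37489 = 1/773163468 - 42582/37489 = -32922846756887/28985125251852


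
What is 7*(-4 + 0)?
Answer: -28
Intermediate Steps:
7*(-4 + 0) = 7*(-4) = -28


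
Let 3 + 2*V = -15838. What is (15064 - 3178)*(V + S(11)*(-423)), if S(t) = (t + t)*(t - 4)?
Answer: -868420875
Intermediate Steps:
V = -15841/2 (V = -3/2 + (½)*(-15838) = -3/2 - 7919 = -15841/2 ≈ -7920.5)
S(t) = 2*t*(-4 + t) (S(t) = (2*t)*(-4 + t) = 2*t*(-4 + t))
(15064 - 3178)*(V + S(11)*(-423)) = (15064 - 3178)*(-15841/2 + (2*11*(-4 + 11))*(-423)) = 11886*(-15841/2 + (2*11*7)*(-423)) = 11886*(-15841/2 + 154*(-423)) = 11886*(-15841/2 - 65142) = 11886*(-146125/2) = -868420875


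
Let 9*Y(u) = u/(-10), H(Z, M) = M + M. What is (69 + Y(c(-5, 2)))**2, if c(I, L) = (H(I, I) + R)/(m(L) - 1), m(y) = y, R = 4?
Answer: 1073296/225 ≈ 4770.2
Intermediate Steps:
H(Z, M) = 2*M
c(I, L) = (4 + 2*I)/(-1 + L) (c(I, L) = (2*I + 4)/(L - 1) = (4 + 2*I)/(-1 + L))
Y(u) = -u/90 (Y(u) = (u/(-10))/9 = (u*(-1/10))/9 = (-u/10)/9 = -u/90)
(69 + Y(c(-5, 2)))**2 = (69 - (2 - 5)/(45*(-1 + 2)))**2 = (69 - (-3)/(45*1))**2 = (69 - (-3)/45)**2 = (69 - 1/90*(-6))**2 = (69 + 1/15)**2 = (1036/15)**2 = 1073296/225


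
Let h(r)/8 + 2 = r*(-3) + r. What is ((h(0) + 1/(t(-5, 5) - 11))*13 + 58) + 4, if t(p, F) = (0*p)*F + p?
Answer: -2349/16 ≈ -146.81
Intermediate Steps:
h(r) = -16 - 16*r (h(r) = -16 + 8*(r*(-3) + r) = -16 + 8*(-3*r + r) = -16 + 8*(-2*r) = -16 - 16*r)
t(p, F) = p (t(p, F) = 0*F + p = 0 + p = p)
((h(0) + 1/(t(-5, 5) - 11))*13 + 58) + 4 = (((-16 - 16*0) + 1/(-5 - 11))*13 + 58) + 4 = (((-16 + 0) + 1/(-16))*13 + 58) + 4 = ((-16 - 1/16)*13 + 58) + 4 = (-257/16*13 + 58) + 4 = (-3341/16 + 58) + 4 = -2413/16 + 4 = -2349/16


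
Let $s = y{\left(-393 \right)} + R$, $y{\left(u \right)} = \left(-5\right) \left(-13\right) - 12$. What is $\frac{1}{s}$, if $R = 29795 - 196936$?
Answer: $- \frac{1}{167088} \approx -5.9849 \cdot 10^{-6}$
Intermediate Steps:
$y{\left(u \right)} = 53$ ($y{\left(u \right)} = 65 - 12 = 53$)
$R = -167141$ ($R = 29795 - 196936 = -167141$)
$s = -167088$ ($s = 53 - 167141 = -167088$)
$\frac{1}{s} = \frac{1}{-167088} = - \frac{1}{167088}$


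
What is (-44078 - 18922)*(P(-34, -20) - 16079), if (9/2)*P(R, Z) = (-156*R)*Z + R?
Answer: 2498573000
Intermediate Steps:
P(R, Z) = 2*R/9 - 104*R*Z/3 (P(R, Z) = 2*((-156*R)*Z + R)/9 = 2*(-156*R*Z + R)/9 = 2*(R - 156*R*Z)/9 = 2*R/9 - 104*R*Z/3)
(-44078 - 18922)*(P(-34, -20) - 16079) = (-44078 - 18922)*((2/9)*(-34)*(1 - 156*(-20)) - 16079) = -63000*((2/9)*(-34)*(1 + 3120) - 16079) = -63000*((2/9)*(-34)*3121 - 16079) = -63000*(-212228/9 - 16079) = -63000*(-356939/9) = 2498573000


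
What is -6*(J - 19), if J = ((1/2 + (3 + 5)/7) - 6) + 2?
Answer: 897/7 ≈ 128.14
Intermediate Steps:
J = -33/14 (J = ((1*(1/2) + 8*(1/7)) - 6) + 2 = ((1/2 + 8/7) - 6) + 2 = (23/14 - 6) + 2 = -61/14 + 2 = -33/14 ≈ -2.3571)
-6*(J - 19) = -6*(-33/14 - 19) = -6*(-299/14) = 897/7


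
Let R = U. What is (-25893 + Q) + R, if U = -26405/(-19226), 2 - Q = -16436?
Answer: -181755425/19226 ≈ -9453.6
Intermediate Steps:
Q = 16438 (Q = 2 - 1*(-16436) = 2 + 16436 = 16438)
U = 26405/19226 (U = -26405*(-1/19226) = 26405/19226 ≈ 1.3734)
R = 26405/19226 ≈ 1.3734
(-25893 + Q) + R = (-25893 + 16438) + 26405/19226 = -9455 + 26405/19226 = -181755425/19226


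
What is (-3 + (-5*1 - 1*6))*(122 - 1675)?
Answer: 21742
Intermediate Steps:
(-3 + (-5*1 - 1*6))*(122 - 1675) = (-3 + (-5 - 6))*(-1553) = (-3 - 11)*(-1553) = -14*(-1553) = 21742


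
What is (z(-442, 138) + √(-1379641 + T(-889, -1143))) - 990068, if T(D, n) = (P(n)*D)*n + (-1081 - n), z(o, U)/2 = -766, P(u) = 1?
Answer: -991600 + 2*I*√90863 ≈ -9.916e+5 + 602.87*I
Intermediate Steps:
z(o, U) = -1532 (z(o, U) = 2*(-766) = -1532)
T(D, n) = -1081 - n + D*n (T(D, n) = (1*D)*n + (-1081 - n) = D*n + (-1081 - n) = -1081 - n + D*n)
(z(-442, 138) + √(-1379641 + T(-889, -1143))) - 990068 = (-1532 + √(-1379641 + (-1081 - 1*(-1143) - 889*(-1143)))) - 990068 = (-1532 + √(-1379641 + (-1081 + 1143 + 1016127))) - 990068 = (-1532 + √(-1379641 + 1016189)) - 990068 = (-1532 + √(-363452)) - 990068 = (-1532 + 2*I*√90863) - 990068 = -991600 + 2*I*√90863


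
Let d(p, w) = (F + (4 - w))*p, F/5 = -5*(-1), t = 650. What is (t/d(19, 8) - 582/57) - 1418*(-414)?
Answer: 234230324/399 ≈ 5.8704e+5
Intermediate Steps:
F = 25 (F = 5*(-5*(-1)) = 5*5 = 25)
d(p, w) = p*(29 - w) (d(p, w) = (25 + (4 - w))*p = (29 - w)*p = p*(29 - w))
(t/d(19, 8) - 582/57) - 1418*(-414) = (650/((19*(29 - 1*8))) - 582/57) - 1418*(-414) = (650/((19*(29 - 8))) - 582*1/57) + 587052 = (650/((19*21)) - 194/19) + 587052 = (650/399 - 194/19) + 587052 = -3424/399 + 587052 = 234230324/399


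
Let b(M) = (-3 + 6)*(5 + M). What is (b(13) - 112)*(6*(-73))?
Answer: 25404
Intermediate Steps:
b(M) = 15 + 3*M (b(M) = 3*(5 + M) = 15 + 3*M)
(b(13) - 112)*(6*(-73)) = ((15 + 3*13) - 112)*(6*(-73)) = ((15 + 39) - 112)*(-438) = (54 - 112)*(-438) = -58*(-438) = 25404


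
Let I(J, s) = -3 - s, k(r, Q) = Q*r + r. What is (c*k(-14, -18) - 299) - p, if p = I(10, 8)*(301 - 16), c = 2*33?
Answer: 18544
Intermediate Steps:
c = 66
k(r, Q) = r + Q*r
p = -3135 (p = (-3 - 1*8)*(301 - 16) = (-3 - 8)*285 = -11*285 = -3135)
(c*k(-14, -18) - 299) - p = (66*(-14*(1 - 18)) - 299) - 1*(-3135) = (66*(-14*(-17)) - 299) + 3135 = (66*238 - 299) + 3135 = (15708 - 299) + 3135 = 15409 + 3135 = 18544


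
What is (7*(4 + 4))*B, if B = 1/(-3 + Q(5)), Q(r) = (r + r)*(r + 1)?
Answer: 56/57 ≈ 0.98246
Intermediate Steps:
Q(r) = 2*r*(1 + r) (Q(r) = (2*r)*(1 + r) = 2*r*(1 + r))
B = 1/57 (B = 1/(-3 + 2*5*(1 + 5)) = 1/(-3 + 2*5*6) = 1/(-3 + 60) = 1/57 ≈ 0.017544)
(7*(4 + 4))*B = (7*(4 + 4))*(1/57) = (7*8)*(1/57) = 56*(1/57) = 56/57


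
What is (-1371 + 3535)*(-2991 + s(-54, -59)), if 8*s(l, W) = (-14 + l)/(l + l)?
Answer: -349507099/54 ≈ -6.4724e+6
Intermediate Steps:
s(l, W) = (-14 + l)/(16*l) (s(l, W) = ((-14 + l)/(l + l))/8 = ((-14 + l)/((2*l)))/8 = ((-14 + l)*(1/(2*l)))/8 = ((-14 + l)/(2*l))/8 = (-14 + l)/(16*l))
(-1371 + 3535)*(-2991 + s(-54, -59)) = (-1371 + 3535)*(-2991 + (1/16)*(-14 - 54)/(-54)) = 2164*(-2991 + (1/16)*(-1/54)*(-68)) = 2164*(-2991 + 17/216) = 2164*(-646039/216) = -349507099/54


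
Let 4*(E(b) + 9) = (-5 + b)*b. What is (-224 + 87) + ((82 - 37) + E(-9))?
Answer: -139/2 ≈ -69.500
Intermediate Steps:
E(b) = -9 + b*(-5 + b)/4 (E(b) = -9 + ((-5 + b)*b)/4 = -9 + (b*(-5 + b))/4 = -9 + b*(-5 + b)/4)
(-224 + 87) + ((82 - 37) + E(-9)) = (-224 + 87) + ((82 - 37) + (-9 - 5/4*(-9) + (1/4)*(-9)**2)) = -137 + (45 + (-9 + 45/4 + (1/4)*81)) = -137 + (45 + (-9 + 45/4 + 81/4)) = -137 + (45 + 45/2) = -137 + 135/2 = -139/2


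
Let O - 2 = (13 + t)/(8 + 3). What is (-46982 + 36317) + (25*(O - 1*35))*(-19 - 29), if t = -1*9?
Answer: 313485/11 ≈ 28499.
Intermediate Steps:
t = -9
O = 26/11 (O = 2 + (13 - 9)/(8 + 3) = 2 + 4/11 = 26/11 ≈ 2.3636)
(-46982 + 36317) + (25*(O - 1*35))*(-19 - 29) = (-46982 + 36317) + (25*(26/11 - 1*35))*(-19 - 29) = -10665 + (25*(26/11 - 35))*(-48) = -10665 + (25*(-359/11))*(-48) = -10665 - 8975/11*(-48) = -10665 + 430800/11 = 313485/11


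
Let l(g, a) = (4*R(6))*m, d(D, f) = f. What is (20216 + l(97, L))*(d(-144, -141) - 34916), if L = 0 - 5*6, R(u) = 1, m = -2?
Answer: -708431856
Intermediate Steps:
L = -30 (L = 0 - 30 = -30)
l(g, a) = -8 (l(g, a) = (4*1)*(-2) = 4*(-2) = -8)
(20216 + l(97, L))*(d(-144, -141) - 34916) = (20216 - 8)*(-141 - 34916) = 20208*(-35057) = -708431856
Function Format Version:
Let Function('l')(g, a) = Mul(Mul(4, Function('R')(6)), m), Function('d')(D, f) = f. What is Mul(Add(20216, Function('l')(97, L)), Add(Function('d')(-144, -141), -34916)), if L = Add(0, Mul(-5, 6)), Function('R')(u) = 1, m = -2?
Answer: -708431856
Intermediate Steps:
L = -30 (L = Add(0, -30) = -30)
Function('l')(g, a) = -8 (Function('l')(g, a) = Mul(Mul(4, 1), -2) = Mul(4, -2) = -8)
Mul(Add(20216, Function('l')(97, L)), Add(Function('d')(-144, -141), -34916)) = Mul(Add(20216, -8), Add(-141, -34916)) = Mul(20208, -35057) = -708431856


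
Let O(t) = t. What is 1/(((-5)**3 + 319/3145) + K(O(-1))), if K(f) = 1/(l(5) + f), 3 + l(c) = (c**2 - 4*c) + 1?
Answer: -6290/782467 ≈ -0.0080387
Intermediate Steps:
l(c) = -2 + c**2 - 4*c (l(c) = -3 + ((c**2 - 4*c) + 1) = -3 + (1 + c**2 - 4*c) = -2 + c**2 - 4*c)
K(f) = 1/(3 + f) (K(f) = 1/((-2 + 5**2 - 4*5) + f) = 1/((-2 + 25 - 20) + f) = 1/(3 + f))
1/(((-5)**3 + 319/3145) + K(O(-1))) = 1/(((-5)**3 + 319/3145) + 1/(3 - 1)) = 1/((-125 + 319*(1/3145)) + 1/2) = 1/((-125 + 319/3145) + 1/2) = 1/(-392806/3145 + 1/2) = 1/(-782467/6290) = -6290/782467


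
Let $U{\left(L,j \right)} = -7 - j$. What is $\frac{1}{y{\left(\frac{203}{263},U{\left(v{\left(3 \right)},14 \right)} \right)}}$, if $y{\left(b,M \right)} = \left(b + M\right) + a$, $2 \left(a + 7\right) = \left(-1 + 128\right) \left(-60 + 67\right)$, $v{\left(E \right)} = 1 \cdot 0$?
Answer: $\frac{526}{219485} \approx 0.0023965$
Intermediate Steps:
$v{\left(E \right)} = 0$
$a = \frac{875}{2}$ ($a = -7 + \frac{\left(-1 + 128\right) \left(-60 + 67\right)}{2} = -7 + \frac{127 \cdot 7}{2} = -7 + \frac{1}{2} \cdot 889 = -7 + \frac{889}{2} = \frac{875}{2} \approx 437.5$)
$y{\left(b,M \right)} = \frac{875}{2} + M + b$ ($y{\left(b,M \right)} = \left(b + M\right) + \frac{875}{2} = \left(M + b\right) + \frac{875}{2} = \frac{875}{2} + M + b$)
$\frac{1}{y{\left(\frac{203}{263},U{\left(v{\left(3 \right)},14 \right)} \right)}} = \frac{1}{\frac{875}{2} - 21 + \frac{203}{263}} = \frac{1}{\frac{219485}{526}} = \frac{526}{219485}$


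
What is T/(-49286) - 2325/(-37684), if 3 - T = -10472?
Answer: -140074975/928646812 ≈ -0.15084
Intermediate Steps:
T = 10475 (T = 3 - 1*(-10472) = 3 + 10472 = 10475)
T/(-49286) - 2325/(-37684) = 10475/(-49286) - 2325/(-37684) = 10475*(-1/49286) - 2325*(-1/37684) = -10475/49286 + 2325/37684 = -140074975/928646812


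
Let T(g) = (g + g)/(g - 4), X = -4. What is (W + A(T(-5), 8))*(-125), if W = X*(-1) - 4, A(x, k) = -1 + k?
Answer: -875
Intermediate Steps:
T(g) = 2*g/(-4 + g) (T(g) = (2*g)/(-4 + g) = 2*g/(-4 + g))
W = 0 (W = -4*(-1) - 4 = 4 - 4 = 0)
(W + A(T(-5), 8))*(-125) = (0 + (-1 + 8))*(-125) = (0 + 7)*(-125) = 7*(-125) = -875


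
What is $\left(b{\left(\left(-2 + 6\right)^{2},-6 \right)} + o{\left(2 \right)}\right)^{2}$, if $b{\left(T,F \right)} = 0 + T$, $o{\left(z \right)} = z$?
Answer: $324$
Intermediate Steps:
$b{\left(T,F \right)} = T$
$\left(b{\left(\left(-2 + 6\right)^{2},-6 \right)} + o{\left(2 \right)}\right)^{2} = \left(\left(-2 + 6\right)^{2} + 2\right)^{2} = \left(4^{2} + 2\right)^{2} = \left(16 + 2\right)^{2} = 18^{2} = 324$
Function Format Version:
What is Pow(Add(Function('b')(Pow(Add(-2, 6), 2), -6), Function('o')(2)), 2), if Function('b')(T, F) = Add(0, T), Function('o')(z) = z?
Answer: 324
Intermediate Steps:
Function('b')(T, F) = T
Pow(Add(Function('b')(Pow(Add(-2, 6), 2), -6), Function('o')(2)), 2) = Pow(Add(Pow(Add(-2, 6), 2), 2), 2) = Pow(Add(Pow(4, 2), 2), 2) = Pow(Add(16, 2), 2) = Pow(18, 2) = 324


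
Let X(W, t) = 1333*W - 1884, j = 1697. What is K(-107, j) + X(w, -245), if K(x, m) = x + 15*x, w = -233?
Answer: -314185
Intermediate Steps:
K(x, m) = 16*x
X(W, t) = -1884 + 1333*W
K(-107, j) + X(w, -245) = 16*(-107) + (-1884 + 1333*(-233)) = -1712 + (-1884 - 310589) = -1712 - 312473 = -314185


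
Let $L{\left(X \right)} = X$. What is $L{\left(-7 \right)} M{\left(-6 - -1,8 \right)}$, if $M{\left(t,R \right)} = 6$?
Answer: $-42$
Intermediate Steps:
$L{\left(-7 \right)} M{\left(-6 - -1,8 \right)} = \left(-7\right) 6 = -42$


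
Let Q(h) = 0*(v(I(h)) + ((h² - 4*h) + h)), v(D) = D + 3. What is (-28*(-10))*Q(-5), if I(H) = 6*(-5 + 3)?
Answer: 0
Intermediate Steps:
I(H) = -12 (I(H) = 6*(-2) = -12)
v(D) = 3 + D
Q(h) = 0 (Q(h) = 0*((3 - 12) + ((h² - 4*h) + h)) = 0*(-9 + (h² - 3*h)) = 0*(-9 + h² - 3*h) = 0)
(-28*(-10))*Q(-5) = -28*(-10)*0 = 280*0 = 0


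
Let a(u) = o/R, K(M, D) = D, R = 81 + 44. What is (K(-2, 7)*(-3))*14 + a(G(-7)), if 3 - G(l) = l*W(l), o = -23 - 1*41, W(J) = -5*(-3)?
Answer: -36814/125 ≈ -294.51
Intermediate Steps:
W(J) = 15
R = 125
o = -64 (o = -23 - 41 = -64)
G(l) = 3 - 15*l (G(l) = 3 - l*15 = 3 - 15*l)
a(u) = -64/125
(K(-2, 7)*(-3))*14 + a(G(-7)) = (7*(-3))*14 - 64/125 = -21*14 - 64/125 = -294 - 64/125 = -36814/125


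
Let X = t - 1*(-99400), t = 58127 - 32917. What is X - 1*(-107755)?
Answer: 232365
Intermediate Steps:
t = 25210
X = 124610 (X = 25210 - 1*(-99400) = 25210 + 99400 = 124610)
X - 1*(-107755) = 124610 - 1*(-107755) = 124610 + 107755 = 232365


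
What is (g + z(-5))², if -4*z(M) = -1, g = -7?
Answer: 729/16 ≈ 45.563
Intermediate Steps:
z(M) = ¼ (z(M) = -¼*(-1) = ¼)
(g + z(-5))² = (-7 + ¼)² = (-27/4)² = 729/16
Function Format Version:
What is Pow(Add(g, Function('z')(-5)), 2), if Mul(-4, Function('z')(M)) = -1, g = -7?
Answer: Rational(729, 16) ≈ 45.563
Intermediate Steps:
Function('z')(M) = Rational(1, 4) (Function('z')(M) = Mul(Rational(-1, 4), -1) = Rational(1, 4))
Pow(Add(g, Function('z')(-5)), 2) = Pow(Add(-7, Rational(1, 4)), 2) = Pow(Rational(-27, 4), 2) = Rational(729, 16)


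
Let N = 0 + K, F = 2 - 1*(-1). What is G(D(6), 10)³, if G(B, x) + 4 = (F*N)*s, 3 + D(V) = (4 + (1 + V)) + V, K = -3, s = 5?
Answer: -117649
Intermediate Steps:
D(V) = 2 + 2*V (D(V) = -3 + ((4 + (1 + V)) + V) = -3 + ((5 + V) + V) = -3 + (5 + 2*V) = 2 + 2*V)
F = 3 (F = 2 + 1 = 3)
N = -3 (N = 0 - 3 = -3)
G(B, x) = -49 (G(B, x) = -4 + (3*(-3))*5 = -4 - 9*5 = -4 - 45 = -49)
G(D(6), 10)³ = (-49)³ = -117649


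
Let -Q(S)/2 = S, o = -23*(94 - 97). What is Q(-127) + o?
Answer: 323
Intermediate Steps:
o = 69 (o = -23*(-3) = 69)
Q(S) = -2*S
Q(-127) + o = -2*(-127) + 69 = 254 + 69 = 323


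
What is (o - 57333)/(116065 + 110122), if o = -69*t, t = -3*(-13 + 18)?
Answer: -56298/226187 ≈ -0.24890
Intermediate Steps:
t = -15 (t = -3*5 = -15)
o = 1035 (o = -69*(-15) = 1035)
(o - 57333)/(116065 + 110122) = (1035 - 57333)/(116065 + 110122) = -56298/226187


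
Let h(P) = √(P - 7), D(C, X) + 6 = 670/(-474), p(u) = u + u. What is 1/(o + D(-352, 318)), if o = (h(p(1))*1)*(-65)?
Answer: -416409/1189657174 + 3650985*I*√5/1189657174 ≈ -0.00035002 + 0.0068624*I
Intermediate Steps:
p(u) = 2*u
D(C, X) = -1757/237 (D(C, X) = -6 + 670/(-474) = -6 + 670*(-1/474) = -6 - 335/237 = -1757/237)
h(P) = √(-7 + P)
o = -65*I*√5 (o = (√(-7 + 2*1)*1)*(-65) = (√(-7 + 2)*1)*(-65) = (√(-5)*1)*(-65) = ((I*√5)*1)*(-65) = (I*√5)*(-65) = -65*I*√5 ≈ -145.34*I)
1/(o + D(-352, 318)) = 1/(-65*I*√5 - 1757/237) = 1/(-1757/237 - 65*I*√5)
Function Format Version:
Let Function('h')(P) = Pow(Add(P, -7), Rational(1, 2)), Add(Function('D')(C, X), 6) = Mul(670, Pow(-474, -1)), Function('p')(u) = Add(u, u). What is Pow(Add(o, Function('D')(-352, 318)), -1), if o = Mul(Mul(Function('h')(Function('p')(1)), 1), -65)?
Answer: Add(Rational(-416409, 1189657174), Mul(Rational(3650985, 1189657174), I, Pow(5, Rational(1, 2)))) ≈ Add(-0.00035002, Mul(0.0068624, I))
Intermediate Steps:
Function('p')(u) = Mul(2, u)
Function('D')(C, X) = Rational(-1757, 237) (Function('D')(C, X) = Add(-6, Mul(670, Pow(-474, -1))) = Add(-6, Mul(670, Rational(-1, 474))) = Add(-6, Rational(-335, 237)) = Rational(-1757, 237))
Function('h')(P) = Pow(Add(-7, P), Rational(1, 2))
o = Mul(-65, I, Pow(5, Rational(1, 2))) (o = Mul(Mul(Pow(Add(-7, Mul(2, 1)), Rational(1, 2)), 1), -65) = Mul(Mul(Pow(Add(-7, 2), Rational(1, 2)), 1), -65) = Mul(Mul(Pow(-5, Rational(1, 2)), 1), -65) = Mul(Mul(Mul(I, Pow(5, Rational(1, 2))), 1), -65) = Mul(Mul(I, Pow(5, Rational(1, 2))), -65) = Mul(-65, I, Pow(5, Rational(1, 2))) ≈ Mul(-145.34, I))
Pow(Add(o, Function('D')(-352, 318)), -1) = Pow(Add(Mul(-65, I, Pow(5, Rational(1, 2))), Rational(-1757, 237)), -1) = Pow(Add(Rational(-1757, 237), Mul(-65, I, Pow(5, Rational(1, 2)))), -1)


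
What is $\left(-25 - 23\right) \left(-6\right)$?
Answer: $288$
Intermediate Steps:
$\left(-25 - 23\right) \left(-6\right) = \left(-48\right) \left(-6\right) = 288$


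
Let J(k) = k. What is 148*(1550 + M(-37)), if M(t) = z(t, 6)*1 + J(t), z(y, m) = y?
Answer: 218448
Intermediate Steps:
M(t) = 2*t (M(t) = t*1 + t = t + t = 2*t)
148*(1550 + M(-37)) = 148*(1550 + 2*(-37)) = 148*(1550 - 74) = 148*1476 = 218448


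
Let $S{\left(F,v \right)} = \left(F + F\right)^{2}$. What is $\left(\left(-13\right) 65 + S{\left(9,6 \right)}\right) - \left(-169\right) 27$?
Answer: $4042$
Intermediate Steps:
$S{\left(F,v \right)} = 4 F^{2}$ ($S{\left(F,v \right)} = \left(2 F\right)^{2} = 4 F^{2}$)
$\left(\left(-13\right) 65 + S{\left(9,6 \right)}\right) - \left(-169\right) 27 = \left(\left(-13\right) 65 + 4 \cdot 9^{2}\right) - \left(-169\right) 27 = \left(-845 + 4 \cdot 81\right) - -4563 = \left(-845 + 324\right) + 4563 = -521 + 4563 = 4042$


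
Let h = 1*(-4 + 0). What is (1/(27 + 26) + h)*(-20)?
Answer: 4220/53 ≈ 79.623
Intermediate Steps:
h = -4 (h = 1*(-4) = -4)
(1/(27 + 26) + h)*(-20) = (1/(27 + 26) - 4)*(-20) = (1/53 - 4)*(-20) = -211/53*(-20) = 4220/53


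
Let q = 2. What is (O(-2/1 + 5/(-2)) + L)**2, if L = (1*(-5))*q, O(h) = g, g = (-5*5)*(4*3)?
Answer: 96100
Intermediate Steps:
g = -300 (g = -25*12 = -300)
O(h) = -300
L = -10 (L = (1*(-5))*2 = -5*2 = -10)
(O(-2/1 + 5/(-2)) + L)**2 = (-300 - 10)**2 = (-310)**2 = 96100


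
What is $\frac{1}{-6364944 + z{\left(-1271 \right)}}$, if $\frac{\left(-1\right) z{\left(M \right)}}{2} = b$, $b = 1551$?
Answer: $- \frac{1}{6368046} \approx -1.5703 \cdot 10^{-7}$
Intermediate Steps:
$z{\left(M \right)} = -3102$ ($z{\left(M \right)} = \left(-2\right) 1551 = -3102$)
$\frac{1}{-6364944 + z{\left(-1271 \right)}} = \frac{1}{-6364944 - 3102} = \frac{1}{-6368046} = - \frac{1}{6368046}$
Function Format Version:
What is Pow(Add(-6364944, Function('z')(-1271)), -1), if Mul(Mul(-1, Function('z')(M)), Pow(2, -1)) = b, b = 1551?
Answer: Rational(-1, 6368046) ≈ -1.5703e-7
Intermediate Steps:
Function('z')(M) = -3102 (Function('z')(M) = Mul(-2, 1551) = -3102)
Pow(Add(-6364944, Function('z')(-1271)), -1) = Pow(Add(-6364944, -3102), -1) = Pow(-6368046, -1) = Rational(-1, 6368046)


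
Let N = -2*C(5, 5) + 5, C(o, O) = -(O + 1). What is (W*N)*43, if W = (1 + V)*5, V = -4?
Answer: -10965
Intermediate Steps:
C(o, O) = -1 - O (C(o, O) = -(1 + O) = -1 - O)
W = -15 (W = (1 - 4)*5 = -3*5 = -15)
N = 17 (N = -2*(-1 - 1*5) + 5 = -2*(-1 - 5) + 5 = -2*(-6) + 5 = 12 + 5 = 17)
(W*N)*43 = -15*17*43 = -255*43 = -10965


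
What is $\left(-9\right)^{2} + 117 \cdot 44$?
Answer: $5229$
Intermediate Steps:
$\left(-9\right)^{2} + 117 \cdot 44 = 81 + 5148 = 5229$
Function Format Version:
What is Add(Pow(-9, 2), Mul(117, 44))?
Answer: 5229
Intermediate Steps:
Add(Pow(-9, 2), Mul(117, 44)) = Add(81, 5148) = 5229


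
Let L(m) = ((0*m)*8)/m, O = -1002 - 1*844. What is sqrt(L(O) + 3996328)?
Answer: 2*sqrt(999082) ≈ 1999.1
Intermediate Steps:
O = -1846 (O = -1002 - 844 = -1846)
L(m) = 0 (L(m) = (0*8)/m = 0/m = 0)
sqrt(L(O) + 3996328) = sqrt(0 + 3996328) = sqrt(3996328) = 2*sqrt(999082)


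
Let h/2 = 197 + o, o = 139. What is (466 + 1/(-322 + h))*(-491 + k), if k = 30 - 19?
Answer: -7828848/35 ≈ -2.2368e+5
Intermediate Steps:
h = 672 (h = 2*(197 + 139) = 2*336 = 672)
k = 11
(466 + 1/(-322 + h))*(-491 + k) = (466 + 1/(-322 + 672))*(-491 + 11) = (466 + 1/350)*(-480) = (163101/350)*(-480) = -7828848/35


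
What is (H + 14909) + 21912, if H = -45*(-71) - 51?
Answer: 39965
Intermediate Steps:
H = 3144 (H = 3195 - 51 = 3144)
(H + 14909) + 21912 = (3144 + 14909) + 21912 = 18053 + 21912 = 39965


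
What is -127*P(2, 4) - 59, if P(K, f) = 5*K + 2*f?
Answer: -2345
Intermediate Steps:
P(K, f) = 2*f + 5*K
-127*P(2, 4) - 59 = -127*(2*4 + 5*2) - 59 = -127*(8 + 10) - 59 = -127*18 - 59 = -2286 - 59 = -2345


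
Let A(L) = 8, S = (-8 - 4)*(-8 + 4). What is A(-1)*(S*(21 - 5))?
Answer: 6144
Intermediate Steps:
S = 48 (S = -12*(-4) = 48)
A(-1)*(S*(21 - 5)) = 8*(48*(21 - 5)) = 8*(48*16) = 8*768 = 6144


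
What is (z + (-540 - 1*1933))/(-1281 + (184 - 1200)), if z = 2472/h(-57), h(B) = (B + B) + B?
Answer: 141785/130929 ≈ 1.0829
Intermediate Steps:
h(B) = 3*B (h(B) = 2*B + B = 3*B)
z = -824/57 (z = 2472/((3*(-57))) = 2472/(-171) = 2472*(-1/171) = -824/57 ≈ -14.456)
(z + (-540 - 1*1933))/(-1281 + (184 - 1200)) = (-824/57 + (-540 - 1*1933))/(-1281 + (184 - 1200)) = (-824/57 + (-540 - 1933))/(-1281 - 1016) = (-824/57 - 2473)/(-2297) = -141785/57*(-1/2297) = 141785/130929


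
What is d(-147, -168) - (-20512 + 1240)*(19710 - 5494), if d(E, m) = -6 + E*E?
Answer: 273992355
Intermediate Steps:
d(E, m) = -6 + E²
d(-147, -168) - (-20512 + 1240)*(19710 - 5494) = (-6 + (-147)²) - (-20512 + 1240)*(19710 - 5494) = (-6 + 21609) - (-19272)*14216 = 21603 - 1*(-273970752) = 21603 + 273970752 = 273992355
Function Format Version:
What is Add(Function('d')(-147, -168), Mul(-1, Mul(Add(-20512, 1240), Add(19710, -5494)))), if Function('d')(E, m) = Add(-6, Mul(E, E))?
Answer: 273992355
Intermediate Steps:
Function('d')(E, m) = Add(-6, Pow(E, 2))
Add(Function('d')(-147, -168), Mul(-1, Mul(Add(-20512, 1240), Add(19710, -5494)))) = Add(Add(-6, Pow(-147, 2)), Mul(-1, Mul(Add(-20512, 1240), Add(19710, -5494)))) = Add(Add(-6, 21609), Mul(-1, Mul(-19272, 14216))) = Add(21603, Mul(-1, -273970752)) = Add(21603, 273970752) = 273992355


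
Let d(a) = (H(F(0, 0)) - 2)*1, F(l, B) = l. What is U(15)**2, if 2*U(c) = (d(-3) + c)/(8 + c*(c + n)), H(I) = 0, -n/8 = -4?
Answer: 169/2033476 ≈ 8.3109e-5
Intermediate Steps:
n = 32 (n = -8*(-4) = 32)
d(a) = -2 (d(a) = (0 - 2)*1 = -2*1 = -2)
U(c) = (-2 + c)/(2*(8 + c*(32 + c))) (U(c) = ((-2 + c)/(8 + c*(c + 32)))/2 = ((-2 + c)/(8 + c*(32 + c)))/2 = (-2 + c)/(2*(8 + c*(32 + c))))
U(15)**2 = ((-2 + 15)/(2*(8 + 15**2 + 32*15)))**2 = ((1/2)*13/(8 + 225 + 480))**2 = ((1/2)*13/713)**2 = ((1/2)*(1/713)*13)**2 = (13/1426)**2 = 169/2033476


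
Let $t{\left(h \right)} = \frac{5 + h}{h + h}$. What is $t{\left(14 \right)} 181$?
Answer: $\frac{3439}{28} \approx 122.82$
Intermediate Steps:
$t{\left(h \right)} = \frac{5 + h}{2 h}$
$t{\left(14 \right)} 181 = \frac{5 + 14}{2 \cdot 14} \cdot 181 = \frac{1}{2} \cdot \frac{1}{14} \cdot 19 \cdot 181 = \frac{19}{28} \cdot 181 = \frac{3439}{28}$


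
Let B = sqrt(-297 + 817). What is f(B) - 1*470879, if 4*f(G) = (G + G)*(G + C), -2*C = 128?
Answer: -470619 - 64*sqrt(130) ≈ -4.7135e+5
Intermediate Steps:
C = -64 (C = -1/2*128 = -64)
B = 2*sqrt(130) (B = sqrt(520) = 2*sqrt(130) ≈ 22.803)
f(G) = G*(-64 + G)/2 (f(G) = ((G + G)*(G - 64))/4 = ((2*G)*(-64 + G))/4 = (2*G*(-64 + G))/4 = G*(-64 + G)/2)
f(B) - 1*470879 = (2*sqrt(130))*(-64 + 2*sqrt(130))/2 - 1*470879 = sqrt(130)*(-64 + 2*sqrt(130)) - 470879 = -470879 + sqrt(130)*(-64 + 2*sqrt(130))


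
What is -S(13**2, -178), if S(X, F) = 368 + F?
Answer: -190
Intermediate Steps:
-S(13**2, -178) = -(368 - 178) = -1*190 = -190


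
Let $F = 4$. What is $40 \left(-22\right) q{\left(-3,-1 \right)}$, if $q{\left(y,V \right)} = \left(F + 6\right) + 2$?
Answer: $-10560$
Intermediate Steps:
$q{\left(y,V \right)} = 12$ ($q{\left(y,V \right)} = \left(4 + 6\right) + 2 = 10 + 2 = 12$)
$40 \left(-22\right) q{\left(-3,-1 \right)} = 40 \left(-22\right) 12 = \left(-880\right) 12 = -10560$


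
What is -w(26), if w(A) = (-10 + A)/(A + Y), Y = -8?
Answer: -8/9 ≈ -0.88889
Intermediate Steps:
w(A) = (-10 + A)/(-8 + A) (w(A) = (-10 + A)/(A - 8) = (-10 + A)/(-8 + A))
-w(26) = -(-10 + 26)/(-8 + 26) = -16/18 = -1*8/9 = -8/9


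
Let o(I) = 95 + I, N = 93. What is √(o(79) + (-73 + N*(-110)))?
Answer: I*√10129 ≈ 100.64*I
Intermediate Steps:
√(o(79) + (-73 + N*(-110))) = √((95 + 79) + (-73 + 93*(-110))) = √(174 + (-73 - 10230)) = √(174 - 10303) = √(-10129) = I*√10129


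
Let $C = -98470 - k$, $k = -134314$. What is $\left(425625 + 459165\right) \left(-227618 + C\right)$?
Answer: $-169679717460$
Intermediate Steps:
$C = 35844$ ($C = -98470 - -134314 = -98470 + 134314 = 35844$)
$\left(425625 + 459165\right) \left(-227618 + C\right) = \left(425625 + 459165\right) \left(-227618 + 35844\right) = 884790 \left(-191774\right) = -169679717460$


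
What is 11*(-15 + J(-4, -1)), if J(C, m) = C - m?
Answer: -198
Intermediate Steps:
11*(-15 + J(-4, -1)) = 11*(-15 + (-4 - 1*(-1))) = 11*(-15 + (-4 + 1)) = 11*(-15 - 3) = 11*(-18) = -198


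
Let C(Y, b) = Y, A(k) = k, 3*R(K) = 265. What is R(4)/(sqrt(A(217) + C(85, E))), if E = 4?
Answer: 265*sqrt(302)/906 ≈ 5.0830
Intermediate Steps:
R(K) = 265/3 (R(K) = (1/3)*265 = 265/3)
R(4)/(sqrt(A(217) + C(85, E))) = 265/(3*(sqrt(217 + 85))) = 265/(3*(sqrt(302))) = 265*(sqrt(302)/302)/3 = 265*sqrt(302)/906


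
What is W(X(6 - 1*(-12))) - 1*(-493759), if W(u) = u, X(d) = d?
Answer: 493777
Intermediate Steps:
W(X(6 - 1*(-12))) - 1*(-493759) = (6 - 1*(-12)) - 1*(-493759) = (6 + 12) + 493759 = 18 + 493759 = 493777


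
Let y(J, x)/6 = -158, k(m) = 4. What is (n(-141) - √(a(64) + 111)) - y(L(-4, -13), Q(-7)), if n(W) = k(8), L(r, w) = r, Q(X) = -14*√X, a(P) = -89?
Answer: 952 - √22 ≈ 947.31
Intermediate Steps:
n(W) = 4
y(J, x) = -948 (y(J, x) = 6*(-158) = -948)
(n(-141) - √(a(64) + 111)) - y(L(-4, -13), Q(-7)) = (4 - √(-89 + 111)) - 1*(-948) = (4 - √22) + 948 = 952 - √22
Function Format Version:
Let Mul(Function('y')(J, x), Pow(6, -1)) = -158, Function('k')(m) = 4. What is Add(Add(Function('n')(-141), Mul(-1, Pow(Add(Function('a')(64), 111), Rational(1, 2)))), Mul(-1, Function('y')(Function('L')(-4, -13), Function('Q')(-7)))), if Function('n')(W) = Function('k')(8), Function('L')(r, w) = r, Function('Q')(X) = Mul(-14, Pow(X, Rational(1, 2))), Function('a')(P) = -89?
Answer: Add(952, Mul(-1, Pow(22, Rational(1, 2)))) ≈ 947.31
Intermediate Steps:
Function('n')(W) = 4
Function('y')(J, x) = -948 (Function('y')(J, x) = Mul(6, -158) = -948)
Add(Add(Function('n')(-141), Mul(-1, Pow(Add(Function('a')(64), 111), Rational(1, 2)))), Mul(-1, Function('y')(Function('L')(-4, -13), Function('Q')(-7)))) = Add(Add(4, Mul(-1, Pow(Add(-89, 111), Rational(1, 2)))), Mul(-1, -948)) = Add(Add(4, Mul(-1, Pow(22, Rational(1, 2)))), 948) = Add(952, Mul(-1, Pow(22, Rational(1, 2))))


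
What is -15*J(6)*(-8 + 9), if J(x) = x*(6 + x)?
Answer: -1080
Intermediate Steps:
-15*J(6)*(-8 + 9) = -15*6*(6 + 6)*(-8 + 9) = -15*6*12 = -1080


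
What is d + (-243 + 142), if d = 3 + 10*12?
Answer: 22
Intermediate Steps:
d = 123 (d = 3 + 120 = 123)
d + (-243 + 142) = 123 + (-243 + 142) = 123 - 101 = 22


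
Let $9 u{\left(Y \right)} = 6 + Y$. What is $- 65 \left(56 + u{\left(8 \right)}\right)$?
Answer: $- \frac{33670}{9} \approx -3741.1$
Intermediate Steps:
$u{\left(Y \right)} = \frac{2}{3} + \frac{Y}{9}$ ($u{\left(Y \right)} = \frac{6 + Y}{9} = \frac{2}{3} + \frac{Y}{9}$)
$- 65 \left(56 + u{\left(8 \right)}\right) = - 65 \left(56 + \left(\frac{2}{3} + \frac{1}{9} \cdot 8\right)\right) = - 65 \left(56 + \left(\frac{2}{3} + \frac{8}{9}\right)\right) = - 65 \left(56 + \frac{14}{9}\right) = \left(-65\right) \frac{518}{9} = - \frac{33670}{9}$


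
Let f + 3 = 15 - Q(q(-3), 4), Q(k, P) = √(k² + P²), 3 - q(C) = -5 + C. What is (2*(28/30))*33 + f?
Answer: 368/5 - √137 ≈ 61.895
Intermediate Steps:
q(C) = 8 - C (q(C) = 3 - (-5 + C) = 3 + (5 - C) = 8 - C)
Q(k, P) = √(P² + k²)
f = 12 - √137 (f = -3 + (15 - √(4² + (8 - 1*(-3))²)) = -3 + (15 - √(16 + (8 + 3)²)) = -3 + (15 - √(16 + 11²)) = -3 + (15 - √(16 + 121)) = -3 + (15 - √137) = 12 - √137 ≈ 0.29530)
(2*(28/30))*33 + f = (2*(28/30))*33 + (12 - √137) = (2*(28*(1/30)))*33 + (12 - √137) = (2*(14/15))*33 + (12 - √137) = (28/15)*33 + (12 - √137) = 308/5 + (12 - √137) = 368/5 - √137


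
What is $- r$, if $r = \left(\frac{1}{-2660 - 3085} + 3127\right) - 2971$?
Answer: $- \frac{896219}{5745} \approx -156.0$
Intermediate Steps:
$r = \frac{896219}{5745}$ ($r = \left(\frac{1}{-5745} + 3127\right) - 2971 = \left(- \frac{1}{5745} + 3127\right) - 2971 = \frac{17964614}{5745} - 2971 = \frac{896219}{5745} \approx 156.0$)
$- r = \left(-1\right) \frac{896219}{5745} = - \frac{896219}{5745}$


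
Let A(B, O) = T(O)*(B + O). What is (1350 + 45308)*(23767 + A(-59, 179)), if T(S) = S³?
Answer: 32113042568126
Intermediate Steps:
A(B, O) = O³*(B + O)
(1350 + 45308)*(23767 + A(-59, 179)) = (1350 + 45308)*(23767 + 179³*(-59 + 179)) = 46658*(23767 + 5735339*120) = 46658*(23767 + 688240680) = 46658*688264447 = 32113042568126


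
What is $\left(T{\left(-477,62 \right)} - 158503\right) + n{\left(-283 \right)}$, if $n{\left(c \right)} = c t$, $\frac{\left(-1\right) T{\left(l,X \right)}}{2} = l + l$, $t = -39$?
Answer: $-145558$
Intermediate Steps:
$T{\left(l,X \right)} = - 4 l$ ($T{\left(l,X \right)} = - 2 \left(l + l\right) = - 2 \cdot 2 l = - 4 l$)
$n{\left(c \right)} = - 39 c$ ($n{\left(c \right)} = c \left(-39\right) = - 39 c$)
$\left(T{\left(-477,62 \right)} - 158503\right) + n{\left(-283 \right)} = \left(\left(-4\right) \left(-477\right) - 158503\right) - -11037 = \left(1908 - 158503\right) + 11037 = -156595 + 11037 = -145558$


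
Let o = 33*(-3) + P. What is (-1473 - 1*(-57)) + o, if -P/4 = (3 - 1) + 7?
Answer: -1551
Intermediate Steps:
P = -36 (P = -4*((3 - 1) + 7) = -4*(2 + 7) = -4*9 = -36)
o = -135 (o = 33*(-3) - 36 = -99 - 36 = -135)
(-1473 - 1*(-57)) + o = (-1473 - 1*(-57)) - 135 = (-1473 + 57) - 135 = -1416 - 135 = -1551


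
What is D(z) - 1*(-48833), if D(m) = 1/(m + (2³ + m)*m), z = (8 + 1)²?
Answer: 355992571/7290 ≈ 48833.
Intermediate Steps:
z = 81 (z = 9² = 81)
D(m) = 1/(m + m*(8 + m)) (D(m) = 1/(m + (8 + m)*m) = 1/(m + m*(8 + m)))
D(z) - 1*(-48833) = 1/(81*(9 + 81)) - 1*(-48833) = (1/81)/90 + 48833 = (1/81)*(1/90) + 48833 = 1/7290 + 48833 = 355992571/7290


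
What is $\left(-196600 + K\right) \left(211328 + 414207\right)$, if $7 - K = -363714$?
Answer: $104540034735$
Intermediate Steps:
$K = 363721$ ($K = 7 - -363714 = 7 + 363714 = 363721$)
$\left(-196600 + K\right) \left(211328 + 414207\right) = \left(-196600 + 363721\right) \left(211328 + 414207\right) = 167121 \cdot 625535 = 104540034735$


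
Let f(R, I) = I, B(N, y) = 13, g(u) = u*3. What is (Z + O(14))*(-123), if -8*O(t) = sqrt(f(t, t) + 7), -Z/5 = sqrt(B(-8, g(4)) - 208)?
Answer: 123*sqrt(21)/8 + 615*I*sqrt(195) ≈ 70.457 + 8588.0*I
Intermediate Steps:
g(u) = 3*u
Z = -5*I*sqrt(195) (Z = -5*sqrt(13 - 208) = -5*I*sqrt(195) ≈ -69.821*I)
O(t) = -sqrt(7 + t)/8 (O(t) = -sqrt(t + 7)/8 = -sqrt(7 + t)/8)
(Z + O(14))*(-123) = (-5*I*sqrt(195) - sqrt(7 + 14)/8)*(-123) = (-5*I*sqrt(195) - sqrt(21)/8)*(-123) = (-sqrt(21)/8 - 5*I*sqrt(195))*(-123) = 123*sqrt(21)/8 + 615*I*sqrt(195)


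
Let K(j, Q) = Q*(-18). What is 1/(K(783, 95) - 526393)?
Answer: -1/528103 ≈ -1.8936e-6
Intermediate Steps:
K(j, Q) = -18*Q
1/(K(783, 95) - 526393) = 1/(-18*95 - 526393) = 1/(-1710 - 526393) = 1/(-528103) = -1/528103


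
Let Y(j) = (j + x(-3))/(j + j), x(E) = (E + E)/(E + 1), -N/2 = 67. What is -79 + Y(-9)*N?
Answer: -371/3 ≈ -123.67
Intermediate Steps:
N = -134 (N = -2*67 = -134)
x(E) = 2*E/(1 + E) (x(E) = (2*E)/(1 + E) = 2*E/(1 + E))
Y(j) = (3 + j)/(2*j) (Y(j) = (j + 2*(-3)/(1 - 3))/(j + j) = (j + 2*(-3)/(-2))/((2*j)) = (j + 2*(-3)*(-½))*(1/(2*j)) = (j + 3)*(1/(2*j)) = (3 + j)*(1/(2*j)) = (3 + j)/(2*j))
-79 + Y(-9)*N = -79 + ((½)*(3 - 9)/(-9))*(-134) = -79 + ((½)*(-⅑)*(-6))*(-134) = -79 + (⅓)*(-134) = -79 - 134/3 = -371/3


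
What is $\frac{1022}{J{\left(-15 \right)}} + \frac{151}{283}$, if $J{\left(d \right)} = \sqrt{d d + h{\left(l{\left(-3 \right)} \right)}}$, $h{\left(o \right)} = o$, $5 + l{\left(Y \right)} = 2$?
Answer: $\frac{151}{283} + \frac{511 \sqrt{222}}{111} \approx 69.126$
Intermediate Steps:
$l{\left(Y \right)} = -3$ ($l{\left(Y \right)} = -5 + 2 = -3$)
$J{\left(d \right)} = \sqrt{-3 + d^{2}}$ ($J{\left(d \right)} = \sqrt{d d - 3} = \sqrt{d^{2} - 3} = \sqrt{-3 + d^{2}}$)
$\frac{1022}{J{\left(-15 \right)}} + \frac{151}{283} = \frac{1022}{\sqrt{-3 + \left(-15\right)^{2}}} + \frac{151}{283} = \frac{1022}{\sqrt{-3 + 225}} + 151 \cdot \frac{1}{283} = \frac{1022}{\sqrt{222}} + \frac{151}{283} = 1022 \frac{\sqrt{222}}{222} + \frac{151}{283} = \frac{511 \sqrt{222}}{111} + \frac{151}{283} = \frac{151}{283} + \frac{511 \sqrt{222}}{111}$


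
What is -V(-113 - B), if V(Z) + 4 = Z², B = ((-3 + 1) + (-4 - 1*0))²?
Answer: -22197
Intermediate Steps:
B = 36 (B = (-2 + (-4 + 0))² = (-2 - 4)² = (-6)² = 36)
V(Z) = -4 + Z²
-V(-113 - B) = -(-4 + (-113 - 1*36)²) = -(-4 + (-113 - 36)²) = -(-4 + (-149)²) = -(-4 + 22201) = -1*22197 = -22197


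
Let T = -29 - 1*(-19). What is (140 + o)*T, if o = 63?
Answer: -2030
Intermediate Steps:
T = -10 (T = -29 + 19 = -10)
(140 + o)*T = (140 + 63)*(-10) = 203*(-10) = -2030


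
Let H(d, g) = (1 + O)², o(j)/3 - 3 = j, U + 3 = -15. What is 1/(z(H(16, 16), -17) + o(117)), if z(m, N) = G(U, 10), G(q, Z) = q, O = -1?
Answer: 1/342 ≈ 0.0029240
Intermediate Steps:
U = -18 (U = -3 - 15 = -18)
o(j) = 9 + 3*j
H(d, g) = 0 (H(d, g) = (1 - 1)² = 0² = 0)
z(m, N) = -18
1/(z(H(16, 16), -17) + o(117)) = 1/(-18 + (9 + 3*117)) = 1/(-18 + (9 + 351)) = 1/(-18 + 360) = 1/342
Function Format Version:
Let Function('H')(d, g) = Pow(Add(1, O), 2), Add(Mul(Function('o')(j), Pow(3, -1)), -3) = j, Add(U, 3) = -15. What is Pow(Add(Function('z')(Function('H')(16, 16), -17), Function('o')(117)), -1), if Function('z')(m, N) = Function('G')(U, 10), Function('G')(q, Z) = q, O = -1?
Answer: Rational(1, 342) ≈ 0.0029240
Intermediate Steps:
U = -18 (U = Add(-3, -15) = -18)
Function('o')(j) = Add(9, Mul(3, j))
Function('H')(d, g) = 0 (Function('H')(d, g) = Pow(Add(1, -1), 2) = Pow(0, 2) = 0)
Function('z')(m, N) = -18
Pow(Add(Function('z')(Function('H')(16, 16), -17), Function('o')(117)), -1) = Pow(Add(-18, Add(9, Mul(3, 117))), -1) = Pow(Add(-18, Add(9, 351)), -1) = Pow(Add(-18, 360), -1) = Pow(342, -1) = Rational(1, 342)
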